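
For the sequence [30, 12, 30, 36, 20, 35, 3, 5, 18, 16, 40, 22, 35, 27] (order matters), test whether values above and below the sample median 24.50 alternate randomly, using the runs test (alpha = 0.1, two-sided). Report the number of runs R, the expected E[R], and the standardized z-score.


Step 1: Compute median = 24.50; label A = above, B = below.
Labels in order: ABAABABBBBABAA  (n_A = 7, n_B = 7)
Step 2: Count runs R = 9.
Step 3: Under H0 (random ordering), E[R] = 2*n_A*n_B/(n_A+n_B) + 1 = 2*7*7/14 + 1 = 8.0000.
        Var[R] = 2*n_A*n_B*(2*n_A*n_B - n_A - n_B) / ((n_A+n_B)^2 * (n_A+n_B-1)) = 8232/2548 = 3.2308.
        SD[R] = 1.7974.
Step 4: Continuity-corrected z = (R - 0.5 - E[R]) / SD[R] = (9 - 0.5 - 8.0000) / 1.7974 = 0.2782.
Step 5: Two-sided p-value via normal approximation = 2*(1 - Phi(|z|)) = 0.780879.
Step 6: alpha = 0.1. fail to reject H0.

R = 9, z = 0.2782, p = 0.780879, fail to reject H0.


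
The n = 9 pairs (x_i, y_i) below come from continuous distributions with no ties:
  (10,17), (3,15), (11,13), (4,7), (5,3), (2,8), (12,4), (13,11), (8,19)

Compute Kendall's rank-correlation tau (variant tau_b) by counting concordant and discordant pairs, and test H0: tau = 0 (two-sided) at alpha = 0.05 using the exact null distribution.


Step 1: Enumerate the 36 unordered pairs (i,j) with i<j and classify each by sign(x_j-x_i) * sign(y_j-y_i).
  (1,2):dx=-7,dy=-2->C; (1,3):dx=+1,dy=-4->D; (1,4):dx=-6,dy=-10->C; (1,5):dx=-5,dy=-14->C
  (1,6):dx=-8,dy=-9->C; (1,7):dx=+2,dy=-13->D; (1,8):dx=+3,dy=-6->D; (1,9):dx=-2,dy=+2->D
  (2,3):dx=+8,dy=-2->D; (2,4):dx=+1,dy=-8->D; (2,5):dx=+2,dy=-12->D; (2,6):dx=-1,dy=-7->C
  (2,7):dx=+9,dy=-11->D; (2,8):dx=+10,dy=-4->D; (2,9):dx=+5,dy=+4->C; (3,4):dx=-7,dy=-6->C
  (3,5):dx=-6,dy=-10->C; (3,6):dx=-9,dy=-5->C; (3,7):dx=+1,dy=-9->D; (3,8):dx=+2,dy=-2->D
  (3,9):dx=-3,dy=+6->D; (4,5):dx=+1,dy=-4->D; (4,6):dx=-2,dy=+1->D; (4,7):dx=+8,dy=-3->D
  (4,8):dx=+9,dy=+4->C; (4,9):dx=+4,dy=+12->C; (5,6):dx=-3,dy=+5->D; (5,7):dx=+7,dy=+1->C
  (5,8):dx=+8,dy=+8->C; (5,9):dx=+3,dy=+16->C; (6,7):dx=+10,dy=-4->D; (6,8):dx=+11,dy=+3->C
  (6,9):dx=+6,dy=+11->C; (7,8):dx=+1,dy=+7->C; (7,9):dx=-4,dy=+15->D; (8,9):dx=-5,dy=+8->D
Step 2: C = 17, D = 19, total pairs = 36.
Step 3: tau = (C - D)/(n(n-1)/2) = (17 - 19)/36 = -0.055556.
Step 4: Exact two-sided p-value (enumerate n! = 362880 permutations of y under H0): p = 0.919455.
Step 5: alpha = 0.05. fail to reject H0.

tau_b = -0.0556 (C=17, D=19), p = 0.919455, fail to reject H0.


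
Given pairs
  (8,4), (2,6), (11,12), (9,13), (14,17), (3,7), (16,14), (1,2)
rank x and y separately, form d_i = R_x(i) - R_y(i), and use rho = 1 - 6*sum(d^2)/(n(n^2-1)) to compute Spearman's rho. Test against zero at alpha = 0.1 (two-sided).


Step 1: Rank x and y separately (midranks; no ties here).
rank(x): 8->4, 2->2, 11->6, 9->5, 14->7, 3->3, 16->8, 1->1
rank(y): 4->2, 6->3, 12->5, 13->6, 17->8, 7->4, 14->7, 2->1
Step 2: d_i = R_x(i) - R_y(i); compute d_i^2.
  (4-2)^2=4, (2-3)^2=1, (6-5)^2=1, (5-6)^2=1, (7-8)^2=1, (3-4)^2=1, (8-7)^2=1, (1-1)^2=0
sum(d^2) = 10.
Step 3: rho = 1 - 6*10 / (8*(8^2 - 1)) = 1 - 60/504 = 0.880952.
Step 4: Under H0, t = rho * sqrt((n-2)/(1-rho^2)) = 4.5601 ~ t(6).
Step 5: Two-sided p-value from the t-distribution with 6 df = 0.003850.
Step 6: alpha = 0.1. reject H0.

rho = 0.8810, p = 0.003850, reject H0 at alpha = 0.1.


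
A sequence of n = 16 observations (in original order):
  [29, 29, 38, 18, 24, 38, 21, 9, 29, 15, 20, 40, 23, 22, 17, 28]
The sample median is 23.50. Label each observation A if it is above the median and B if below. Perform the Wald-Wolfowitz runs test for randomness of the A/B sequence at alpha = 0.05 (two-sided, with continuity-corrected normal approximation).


Step 1: Compute median = 23.50; label A = above, B = below.
Labels in order: AAABAABBABBABBBA  (n_A = 8, n_B = 8)
Step 2: Count runs R = 9.
Step 3: Under H0 (random ordering), E[R] = 2*n_A*n_B/(n_A+n_B) + 1 = 2*8*8/16 + 1 = 9.0000.
        Var[R] = 2*n_A*n_B*(2*n_A*n_B - n_A - n_B) / ((n_A+n_B)^2 * (n_A+n_B-1)) = 14336/3840 = 3.7333.
        SD[R] = 1.9322.
Step 4: R = E[R], so z = 0 with no continuity correction.
Step 5: Two-sided p-value via normal approximation = 2*(1 - Phi(|z|)) = 1.000000.
Step 6: alpha = 0.05. fail to reject H0.

R = 9, z = 0.0000, p = 1.000000, fail to reject H0.


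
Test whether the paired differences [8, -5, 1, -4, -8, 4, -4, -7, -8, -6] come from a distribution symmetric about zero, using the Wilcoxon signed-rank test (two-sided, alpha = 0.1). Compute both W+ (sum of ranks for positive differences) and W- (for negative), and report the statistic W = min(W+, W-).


Step 1: Drop any zero differences (none here) and take |d_i|.
|d| = [8, 5, 1, 4, 8, 4, 4, 7, 8, 6]
Step 2: Midrank |d_i| (ties get averaged ranks).
ranks: |8|->9, |5|->5, |1|->1, |4|->3, |8|->9, |4|->3, |4|->3, |7|->7, |8|->9, |6|->6
Step 3: Attach original signs; sum ranks with positive sign and with negative sign.
W+ = 9 + 1 + 3 = 13
W- = 5 + 3 + 9 + 3 + 7 + 9 + 6 = 42
(Check: W+ + W- = 55 should equal n(n+1)/2 = 55.)
Step 4: Test statistic W = min(W+, W-) = 13.
Step 5: Ties in |d|, so use the tie-corrected normal approximation.
        E[W] = n(n+1)/4 = 10*11/4 = 27.5.
        Tie groups: |d|=4 (t=3), |d|=8 (t=3); sum(t^3 - t) = 48.
        Var[W] = n(n+1)(2n+1)/24 - sum(t^3-t)/48 = 2310/24 - 48/48 = 95.25.
        z = (W - E[W]) / sqrt(Var[W]) = (13 - 27.5) / 9.7596 = -1.4857.
        Two-sided p = 2*Phi(z) = 0.137355.
Step 6: alpha = 0.1. fail to reject H0.

W+ = 13, W- = 42, W = min = 13, p = 0.137355, fail to reject H0.


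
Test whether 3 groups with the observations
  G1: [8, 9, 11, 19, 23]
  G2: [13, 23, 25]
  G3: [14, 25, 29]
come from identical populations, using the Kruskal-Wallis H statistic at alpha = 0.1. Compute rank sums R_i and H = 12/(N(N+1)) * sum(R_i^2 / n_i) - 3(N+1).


Step 1: Combine all N = 11 observations and assign midranks.
sorted (value, group, rank): (8,G1,1), (9,G1,2), (11,G1,3), (13,G2,4), (14,G3,5), (19,G1,6), (23,G1,7.5), (23,G2,7.5), (25,G2,9.5), (25,G3,9.5), (29,G3,11)
Step 2: Sum ranks within each group.
R_1 = 19.5 (n_1 = 5)
R_2 = 21 (n_2 = 3)
R_3 = 25.5 (n_3 = 3)
Step 3: H = 12/(N(N+1)) * sum(R_i^2/n_i) - 3(N+1)
     = 12/(11*12) * (19.5^2/5 + 21^2/3 + 25.5^2/3) - 3*12
     = 0.090909 * 439.8 - 36
     = 3.981818.
Step 4: Ties present; correction factor C = 1 - 12/(11^3 - 11) = 0.990909. Corrected H = 3.981818 / 0.990909 = 4.018349.
Step 5: Under H0, H ~ chi^2(2); p-value = 0.134099.
Step 6: alpha = 0.1. fail to reject H0.

H = 4.0183, df = 2, p = 0.134099, fail to reject H0.


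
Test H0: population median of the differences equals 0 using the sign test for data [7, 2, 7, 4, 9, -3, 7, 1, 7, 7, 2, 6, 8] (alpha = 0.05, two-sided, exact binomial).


Step 1: Discard zero differences. Original n = 13; n_eff = number of nonzero differences = 13.
Nonzero differences (with sign): +7, +2, +7, +4, +9, -3, +7, +1, +7, +7, +2, +6, +8
Step 2: Count signs: positive = 12, negative = 1.
Step 3: Under H0: P(positive) = 0.5, so the number of positives S ~ Bin(13, 0.5).
Step 4: Two-sided exact p-value = sum of Bin(13,0.5) probabilities at or below the observed probability = 0.003418.
Step 5: alpha = 0.05. reject H0.

n_eff = 13, pos = 12, neg = 1, p = 0.003418, reject H0.


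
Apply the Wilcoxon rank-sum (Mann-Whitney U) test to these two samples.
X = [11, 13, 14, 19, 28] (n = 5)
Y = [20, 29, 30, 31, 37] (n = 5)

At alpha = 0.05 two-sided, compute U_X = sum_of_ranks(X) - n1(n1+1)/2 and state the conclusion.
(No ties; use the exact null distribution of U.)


Step 1: Combine and sort all 10 observations; assign midranks.
sorted (value, group): (11,X), (13,X), (14,X), (19,X), (20,Y), (28,X), (29,Y), (30,Y), (31,Y), (37,Y)
ranks: 11->1, 13->2, 14->3, 19->4, 20->5, 28->6, 29->7, 30->8, 31->9, 37->10
Step 2: Rank sum for X: R1 = 1 + 2 + 3 + 4 + 6 = 16.
Step 3: U_X = R1 - n1(n1+1)/2 = 16 - 5*6/2 = 16 - 15 = 1.
       U_Y = n1*n2 - U_X = 25 - 1 = 24.
Step 4: No ties, so the exact null distribution of U (based on enumerating the C(10,5) = 252 equally likely rank assignments) gives the two-sided p-value.
Step 5: p-value = 0.015873; compare to alpha = 0.05. reject H0.

U_X = 1, p = 0.015873, reject H0 at alpha = 0.05.


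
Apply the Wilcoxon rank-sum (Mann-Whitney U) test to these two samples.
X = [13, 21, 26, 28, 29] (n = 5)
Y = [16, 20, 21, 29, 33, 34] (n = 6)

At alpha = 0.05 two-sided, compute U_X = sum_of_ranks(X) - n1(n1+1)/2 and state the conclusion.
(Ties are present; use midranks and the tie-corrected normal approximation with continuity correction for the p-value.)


Step 1: Combine and sort all 11 observations; assign midranks.
sorted (value, group): (13,X), (16,Y), (20,Y), (21,X), (21,Y), (26,X), (28,X), (29,X), (29,Y), (33,Y), (34,Y)
ranks: 13->1, 16->2, 20->3, 21->4.5, 21->4.5, 26->6, 28->7, 29->8.5, 29->8.5, 33->10, 34->11
Step 2: Rank sum for X: R1 = 1 + 4.5 + 6 + 7 + 8.5 = 27.
Step 3: U_X = R1 - n1(n1+1)/2 = 27 - 5*6/2 = 27 - 15 = 12.
       U_Y = n1*n2 - U_X = 30 - 12 = 18.
Step 4: Ties are present, so use the tie-corrected normal approximation (with continuity correction) for the p-value.
Step 5: p-value = 0.646576; compare to alpha = 0.05. fail to reject H0.

U_X = 12, p = 0.646576, fail to reject H0 at alpha = 0.05.


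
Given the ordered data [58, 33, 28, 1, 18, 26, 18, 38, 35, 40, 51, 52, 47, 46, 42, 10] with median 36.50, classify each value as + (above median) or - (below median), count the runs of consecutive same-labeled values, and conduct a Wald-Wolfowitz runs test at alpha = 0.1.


Step 1: Compute median = 36.50; label A = above, B = below.
Labels in order: ABBBBBBABAAAAAAB  (n_A = 8, n_B = 8)
Step 2: Count runs R = 6.
Step 3: Under H0 (random ordering), E[R] = 2*n_A*n_B/(n_A+n_B) + 1 = 2*8*8/16 + 1 = 9.0000.
        Var[R] = 2*n_A*n_B*(2*n_A*n_B - n_A - n_B) / ((n_A+n_B)^2 * (n_A+n_B-1)) = 14336/3840 = 3.7333.
        SD[R] = 1.9322.
Step 4: Continuity-corrected z = (R + 0.5 - E[R]) / SD[R] = (6 + 0.5 - 9.0000) / 1.9322 = -1.2939.
Step 5: Two-sided p-value via normal approximation = 2*(1 - Phi(|z|)) = 0.195709.
Step 6: alpha = 0.1. fail to reject H0.

R = 6, z = -1.2939, p = 0.195709, fail to reject H0.


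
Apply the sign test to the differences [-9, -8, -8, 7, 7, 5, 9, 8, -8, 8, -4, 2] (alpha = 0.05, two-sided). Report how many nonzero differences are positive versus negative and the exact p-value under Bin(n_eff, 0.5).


Step 1: Discard zero differences. Original n = 12; n_eff = number of nonzero differences = 12.
Nonzero differences (with sign): -9, -8, -8, +7, +7, +5, +9, +8, -8, +8, -4, +2
Step 2: Count signs: positive = 7, negative = 5.
Step 3: Under H0: P(positive) = 0.5, so the number of positives S ~ Bin(12, 0.5).
Step 4: Two-sided exact p-value = sum of Bin(12,0.5) probabilities at or below the observed probability = 0.774414.
Step 5: alpha = 0.05. fail to reject H0.

n_eff = 12, pos = 7, neg = 5, p = 0.774414, fail to reject H0.


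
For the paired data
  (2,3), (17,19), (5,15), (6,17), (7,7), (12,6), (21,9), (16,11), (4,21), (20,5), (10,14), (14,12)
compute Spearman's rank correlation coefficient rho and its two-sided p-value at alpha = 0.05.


Step 1: Rank x and y separately (midranks; no ties here).
rank(x): 2->1, 17->10, 5->3, 6->4, 7->5, 12->7, 21->12, 16->9, 4->2, 20->11, 10->6, 14->8
rank(y): 3->1, 19->11, 15->9, 17->10, 7->4, 6->3, 9->5, 11->6, 21->12, 5->2, 14->8, 12->7
Step 2: d_i = R_x(i) - R_y(i); compute d_i^2.
  (1-1)^2=0, (10-11)^2=1, (3-9)^2=36, (4-10)^2=36, (5-4)^2=1, (7-3)^2=16, (12-5)^2=49, (9-6)^2=9, (2-12)^2=100, (11-2)^2=81, (6-8)^2=4, (8-7)^2=1
sum(d^2) = 334.
Step 3: rho = 1 - 6*334 / (12*(12^2 - 1)) = 1 - 2004/1716 = -0.167832.
Step 4: Under H0, t = rho * sqrt((n-2)/(1-rho^2)) = -0.5384 ~ t(10).
Step 5: Two-sided p-value from the t-distribution with 10 df = 0.602099.
Step 6: alpha = 0.05. fail to reject H0.

rho = -0.1678, p = 0.602099, fail to reject H0 at alpha = 0.05.


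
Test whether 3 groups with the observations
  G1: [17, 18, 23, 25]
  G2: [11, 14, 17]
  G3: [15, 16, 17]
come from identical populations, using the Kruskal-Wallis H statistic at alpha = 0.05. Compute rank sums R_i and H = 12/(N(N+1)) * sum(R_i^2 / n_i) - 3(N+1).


Step 1: Combine all N = 10 observations and assign midranks.
sorted (value, group, rank): (11,G2,1), (14,G2,2), (15,G3,3), (16,G3,4), (17,G1,6), (17,G2,6), (17,G3,6), (18,G1,8), (23,G1,9), (25,G1,10)
Step 2: Sum ranks within each group.
R_1 = 33 (n_1 = 4)
R_2 = 9 (n_2 = 3)
R_3 = 13 (n_3 = 3)
Step 3: H = 12/(N(N+1)) * sum(R_i^2/n_i) - 3(N+1)
     = 12/(10*11) * (33^2/4 + 9^2/3 + 13^2/3) - 3*11
     = 0.109091 * 355.583 - 33
     = 5.790909.
Step 4: Ties present; correction factor C = 1 - 24/(10^3 - 10) = 0.975758. Corrected H = 5.790909 / 0.975758 = 5.934783.
Step 5: Under H0, H ~ chi^2(2); p-value = 0.051437.
Step 6: alpha = 0.05. fail to reject H0.

H = 5.9348, df = 2, p = 0.051437, fail to reject H0.


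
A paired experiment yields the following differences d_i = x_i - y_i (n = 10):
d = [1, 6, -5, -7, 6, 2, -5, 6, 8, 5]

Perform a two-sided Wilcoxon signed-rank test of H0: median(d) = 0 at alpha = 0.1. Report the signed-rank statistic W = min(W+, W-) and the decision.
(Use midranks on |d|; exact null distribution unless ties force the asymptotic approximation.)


Step 1: Drop any zero differences (none here) and take |d_i|.
|d| = [1, 6, 5, 7, 6, 2, 5, 6, 8, 5]
Step 2: Midrank |d_i| (ties get averaged ranks).
ranks: |1|->1, |6|->7, |5|->4, |7|->9, |6|->7, |2|->2, |5|->4, |6|->7, |8|->10, |5|->4
Step 3: Attach original signs; sum ranks with positive sign and with negative sign.
W+ = 1 + 7 + 7 + 2 + 7 + 10 + 4 = 38
W- = 4 + 9 + 4 = 17
(Check: W+ + W- = 55 should equal n(n+1)/2 = 55.)
Step 4: Test statistic W = min(W+, W-) = 17.
Step 5: Ties in |d|, so use the tie-corrected normal approximation.
        E[W] = n(n+1)/4 = 10*11/4 = 27.5.
        Tie groups: |d|=5 (t=3), |d|=6 (t=3); sum(t^3 - t) = 48.
        Var[W] = n(n+1)(2n+1)/24 - sum(t^3-t)/48 = 2310/24 - 48/48 = 95.25.
        z = (W - E[W]) / sqrt(Var[W]) = (17 - 27.5) / 9.7596 = -1.0759.
        Two-sided p = 2*Phi(z) = 0.281989.
Step 6: alpha = 0.1. fail to reject H0.

W+ = 38, W- = 17, W = min = 17, p = 0.281989, fail to reject H0.


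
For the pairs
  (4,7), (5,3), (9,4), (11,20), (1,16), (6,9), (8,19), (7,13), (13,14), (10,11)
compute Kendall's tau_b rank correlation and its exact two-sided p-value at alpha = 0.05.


Step 1: Enumerate the 45 unordered pairs (i,j) with i<j and classify each by sign(x_j-x_i) * sign(y_j-y_i).
  (1,2):dx=+1,dy=-4->D; (1,3):dx=+5,dy=-3->D; (1,4):dx=+7,dy=+13->C; (1,5):dx=-3,dy=+9->D
  (1,6):dx=+2,dy=+2->C; (1,7):dx=+4,dy=+12->C; (1,8):dx=+3,dy=+6->C; (1,9):dx=+9,dy=+7->C
  (1,10):dx=+6,dy=+4->C; (2,3):dx=+4,dy=+1->C; (2,4):dx=+6,dy=+17->C; (2,5):dx=-4,dy=+13->D
  (2,6):dx=+1,dy=+6->C; (2,7):dx=+3,dy=+16->C; (2,8):dx=+2,dy=+10->C; (2,9):dx=+8,dy=+11->C
  (2,10):dx=+5,dy=+8->C; (3,4):dx=+2,dy=+16->C; (3,5):dx=-8,dy=+12->D; (3,6):dx=-3,dy=+5->D
  (3,7):dx=-1,dy=+15->D; (3,8):dx=-2,dy=+9->D; (3,9):dx=+4,dy=+10->C; (3,10):dx=+1,dy=+7->C
  (4,5):dx=-10,dy=-4->C; (4,6):dx=-5,dy=-11->C; (4,7):dx=-3,dy=-1->C; (4,8):dx=-4,dy=-7->C
  (4,9):dx=+2,dy=-6->D; (4,10):dx=-1,dy=-9->C; (5,6):dx=+5,dy=-7->D; (5,7):dx=+7,dy=+3->C
  (5,8):dx=+6,dy=-3->D; (5,9):dx=+12,dy=-2->D; (5,10):dx=+9,dy=-5->D; (6,7):dx=+2,dy=+10->C
  (6,8):dx=+1,dy=+4->C; (6,9):dx=+7,dy=+5->C; (6,10):dx=+4,dy=+2->C; (7,8):dx=-1,dy=-6->C
  (7,9):dx=+5,dy=-5->D; (7,10):dx=+2,dy=-8->D; (8,9):dx=+6,dy=+1->C; (8,10):dx=+3,dy=-2->D
  (9,10):dx=-3,dy=-3->C
Step 2: C = 29, D = 16, total pairs = 45.
Step 3: tau = (C - D)/(n(n-1)/2) = (29 - 16)/45 = 0.288889.
Step 4: Exact two-sided p-value (enumerate n! = 3628800 permutations of y under H0): p = 0.291248.
Step 5: alpha = 0.05. fail to reject H0.

tau_b = 0.2889 (C=29, D=16), p = 0.291248, fail to reject H0.


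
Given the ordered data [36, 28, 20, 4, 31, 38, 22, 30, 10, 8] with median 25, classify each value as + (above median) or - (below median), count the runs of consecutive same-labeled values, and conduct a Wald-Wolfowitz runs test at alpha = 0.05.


Step 1: Compute median = 25; label A = above, B = below.
Labels in order: AABBAABABB  (n_A = 5, n_B = 5)
Step 2: Count runs R = 6.
Step 3: Under H0 (random ordering), E[R] = 2*n_A*n_B/(n_A+n_B) + 1 = 2*5*5/10 + 1 = 6.0000.
        Var[R] = 2*n_A*n_B*(2*n_A*n_B - n_A - n_B) / ((n_A+n_B)^2 * (n_A+n_B-1)) = 2000/900 = 2.2222.
        SD[R] = 1.4907.
Step 4: R = E[R], so z = 0 with no continuity correction.
Step 5: Two-sided p-value via normal approximation = 2*(1 - Phi(|z|)) = 1.000000.
Step 6: alpha = 0.05. fail to reject H0.

R = 6, z = 0.0000, p = 1.000000, fail to reject H0.


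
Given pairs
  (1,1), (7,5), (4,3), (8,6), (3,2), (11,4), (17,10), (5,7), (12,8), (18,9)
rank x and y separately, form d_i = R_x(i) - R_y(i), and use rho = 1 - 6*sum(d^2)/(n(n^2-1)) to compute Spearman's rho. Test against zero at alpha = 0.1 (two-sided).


Step 1: Rank x and y separately (midranks; no ties here).
rank(x): 1->1, 7->5, 4->3, 8->6, 3->2, 11->7, 17->9, 5->4, 12->8, 18->10
rank(y): 1->1, 5->5, 3->3, 6->6, 2->2, 4->4, 10->10, 7->7, 8->8, 9->9
Step 2: d_i = R_x(i) - R_y(i); compute d_i^2.
  (1-1)^2=0, (5-5)^2=0, (3-3)^2=0, (6-6)^2=0, (2-2)^2=0, (7-4)^2=9, (9-10)^2=1, (4-7)^2=9, (8-8)^2=0, (10-9)^2=1
sum(d^2) = 20.
Step 3: rho = 1 - 6*20 / (10*(10^2 - 1)) = 1 - 120/990 = 0.878788.
Step 4: Under H0, t = rho * sqrt((n-2)/(1-rho^2)) = 5.2086 ~ t(8).
Step 5: Two-sided p-value from the t-distribution with 8 df = 0.000814.
Step 6: alpha = 0.1. reject H0.

rho = 0.8788, p = 0.000814, reject H0 at alpha = 0.1.


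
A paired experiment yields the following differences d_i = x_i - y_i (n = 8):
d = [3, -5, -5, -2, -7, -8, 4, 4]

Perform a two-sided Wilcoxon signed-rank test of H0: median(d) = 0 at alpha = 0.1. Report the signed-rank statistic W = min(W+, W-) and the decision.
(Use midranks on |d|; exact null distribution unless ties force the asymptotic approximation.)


Step 1: Drop any zero differences (none here) and take |d_i|.
|d| = [3, 5, 5, 2, 7, 8, 4, 4]
Step 2: Midrank |d_i| (ties get averaged ranks).
ranks: |3|->2, |5|->5.5, |5|->5.5, |2|->1, |7|->7, |8|->8, |4|->3.5, |4|->3.5
Step 3: Attach original signs; sum ranks with positive sign and with negative sign.
W+ = 2 + 3.5 + 3.5 = 9
W- = 5.5 + 5.5 + 1 + 7 + 8 = 27
(Check: W+ + W- = 36 should equal n(n+1)/2 = 36.)
Step 4: Test statistic W = min(W+, W-) = 9.
Step 5: Ties in |d|, so use the tie-corrected normal approximation.
        E[W] = n(n+1)/4 = 8*9/4 = 18.
        Tie groups: |d|=4 (t=2), |d|=5 (t=2); sum(t^3 - t) = 12.
        Var[W] = n(n+1)(2n+1)/24 - sum(t^3-t)/48 = 1224/24 - 12/48 = 50.75.
        z = (W - E[W]) / sqrt(Var[W]) = (9 - 18) / 7.1239 = -1.2634.
        Two-sided p = 2*Phi(z) = 0.206463.
Step 6: alpha = 0.1. fail to reject H0.

W+ = 9, W- = 27, W = min = 9, p = 0.206463, fail to reject H0.


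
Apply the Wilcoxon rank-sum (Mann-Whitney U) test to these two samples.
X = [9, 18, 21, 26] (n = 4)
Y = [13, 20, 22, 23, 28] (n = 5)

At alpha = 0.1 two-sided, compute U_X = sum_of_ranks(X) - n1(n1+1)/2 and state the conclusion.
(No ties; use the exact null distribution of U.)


Step 1: Combine and sort all 9 observations; assign midranks.
sorted (value, group): (9,X), (13,Y), (18,X), (20,Y), (21,X), (22,Y), (23,Y), (26,X), (28,Y)
ranks: 9->1, 13->2, 18->3, 20->4, 21->5, 22->6, 23->7, 26->8, 28->9
Step 2: Rank sum for X: R1 = 1 + 3 + 5 + 8 = 17.
Step 3: U_X = R1 - n1(n1+1)/2 = 17 - 4*5/2 = 17 - 10 = 7.
       U_Y = n1*n2 - U_X = 20 - 7 = 13.
Step 4: No ties, so the exact null distribution of U (based on enumerating the C(9,4) = 126 equally likely rank assignments) gives the two-sided p-value.
Step 5: p-value = 0.555556; compare to alpha = 0.1. fail to reject H0.

U_X = 7, p = 0.555556, fail to reject H0 at alpha = 0.1.


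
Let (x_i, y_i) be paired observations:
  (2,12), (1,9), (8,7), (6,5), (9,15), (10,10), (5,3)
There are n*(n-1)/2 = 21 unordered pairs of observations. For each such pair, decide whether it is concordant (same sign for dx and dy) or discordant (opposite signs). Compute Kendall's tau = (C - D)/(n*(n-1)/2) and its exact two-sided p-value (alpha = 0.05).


Step 1: Enumerate the 21 unordered pairs (i,j) with i<j and classify each by sign(x_j-x_i) * sign(y_j-y_i).
  (1,2):dx=-1,dy=-3->C; (1,3):dx=+6,dy=-5->D; (1,4):dx=+4,dy=-7->D; (1,5):dx=+7,dy=+3->C
  (1,6):dx=+8,dy=-2->D; (1,7):dx=+3,dy=-9->D; (2,3):dx=+7,dy=-2->D; (2,4):dx=+5,dy=-4->D
  (2,5):dx=+8,dy=+6->C; (2,6):dx=+9,dy=+1->C; (2,7):dx=+4,dy=-6->D; (3,4):dx=-2,dy=-2->C
  (3,5):dx=+1,dy=+8->C; (3,6):dx=+2,dy=+3->C; (3,7):dx=-3,dy=-4->C; (4,5):dx=+3,dy=+10->C
  (4,6):dx=+4,dy=+5->C; (4,7):dx=-1,dy=-2->C; (5,6):dx=+1,dy=-5->D; (5,7):dx=-4,dy=-12->C
  (6,7):dx=-5,dy=-7->C
Step 2: C = 13, D = 8, total pairs = 21.
Step 3: tau = (C - D)/(n(n-1)/2) = (13 - 8)/21 = 0.238095.
Step 4: Exact two-sided p-value (enumerate n! = 5040 permutations of y under H0): p = 0.561905.
Step 5: alpha = 0.05. fail to reject H0.

tau_b = 0.2381 (C=13, D=8), p = 0.561905, fail to reject H0.


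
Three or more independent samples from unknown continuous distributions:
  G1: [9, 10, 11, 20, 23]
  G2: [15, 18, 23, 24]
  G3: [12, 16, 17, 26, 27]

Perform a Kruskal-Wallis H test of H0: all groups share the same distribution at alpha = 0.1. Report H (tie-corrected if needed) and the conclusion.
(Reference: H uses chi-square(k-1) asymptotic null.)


Step 1: Combine all N = 14 observations and assign midranks.
sorted (value, group, rank): (9,G1,1), (10,G1,2), (11,G1,3), (12,G3,4), (15,G2,5), (16,G3,6), (17,G3,7), (18,G2,8), (20,G1,9), (23,G1,10.5), (23,G2,10.5), (24,G2,12), (26,G3,13), (27,G3,14)
Step 2: Sum ranks within each group.
R_1 = 25.5 (n_1 = 5)
R_2 = 35.5 (n_2 = 4)
R_3 = 44 (n_3 = 5)
Step 3: H = 12/(N(N+1)) * sum(R_i^2/n_i) - 3(N+1)
     = 12/(14*15) * (25.5^2/5 + 35.5^2/4 + 44^2/5) - 3*15
     = 0.057143 * 832.312 - 45
     = 2.560714.
Step 4: Ties present; correction factor C = 1 - 6/(14^3 - 14) = 0.997802. Corrected H = 2.560714 / 0.997802 = 2.566355.
Step 5: Under H0, H ~ chi^2(2); p-value = 0.277155.
Step 6: alpha = 0.1. fail to reject H0.

H = 2.5664, df = 2, p = 0.277155, fail to reject H0.


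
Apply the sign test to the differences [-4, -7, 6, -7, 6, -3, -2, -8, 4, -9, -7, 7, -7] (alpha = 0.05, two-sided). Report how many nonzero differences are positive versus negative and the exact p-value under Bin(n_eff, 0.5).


Step 1: Discard zero differences. Original n = 13; n_eff = number of nonzero differences = 13.
Nonzero differences (with sign): -4, -7, +6, -7, +6, -3, -2, -8, +4, -9, -7, +7, -7
Step 2: Count signs: positive = 4, negative = 9.
Step 3: Under H0: P(positive) = 0.5, so the number of positives S ~ Bin(13, 0.5).
Step 4: Two-sided exact p-value = sum of Bin(13,0.5) probabilities at or below the observed probability = 0.266846.
Step 5: alpha = 0.05. fail to reject H0.

n_eff = 13, pos = 4, neg = 9, p = 0.266846, fail to reject H0.


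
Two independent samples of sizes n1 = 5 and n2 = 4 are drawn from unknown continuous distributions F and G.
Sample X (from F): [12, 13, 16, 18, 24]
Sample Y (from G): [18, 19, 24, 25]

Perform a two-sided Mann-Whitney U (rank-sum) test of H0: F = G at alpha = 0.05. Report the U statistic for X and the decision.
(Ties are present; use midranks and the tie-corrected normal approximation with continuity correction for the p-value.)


Step 1: Combine and sort all 9 observations; assign midranks.
sorted (value, group): (12,X), (13,X), (16,X), (18,X), (18,Y), (19,Y), (24,X), (24,Y), (25,Y)
ranks: 12->1, 13->2, 16->3, 18->4.5, 18->4.5, 19->6, 24->7.5, 24->7.5, 25->9
Step 2: Rank sum for X: R1 = 1 + 2 + 3 + 4.5 + 7.5 = 18.
Step 3: U_X = R1 - n1(n1+1)/2 = 18 - 5*6/2 = 18 - 15 = 3.
       U_Y = n1*n2 - U_X = 20 - 3 = 17.
Step 4: Ties are present, so use the tie-corrected normal approximation (with continuity correction) for the p-value.
Step 5: p-value = 0.108361; compare to alpha = 0.05. fail to reject H0.

U_X = 3, p = 0.108361, fail to reject H0 at alpha = 0.05.


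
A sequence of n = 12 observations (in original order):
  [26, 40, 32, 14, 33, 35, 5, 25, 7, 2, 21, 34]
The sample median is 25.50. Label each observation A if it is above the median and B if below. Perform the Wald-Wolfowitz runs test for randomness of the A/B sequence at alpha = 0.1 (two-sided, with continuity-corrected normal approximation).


Step 1: Compute median = 25.50; label A = above, B = below.
Labels in order: AAABAABBBBBA  (n_A = 6, n_B = 6)
Step 2: Count runs R = 5.
Step 3: Under H0 (random ordering), E[R] = 2*n_A*n_B/(n_A+n_B) + 1 = 2*6*6/12 + 1 = 7.0000.
        Var[R] = 2*n_A*n_B*(2*n_A*n_B - n_A - n_B) / ((n_A+n_B)^2 * (n_A+n_B-1)) = 4320/1584 = 2.7273.
        SD[R] = 1.6514.
Step 4: Continuity-corrected z = (R + 0.5 - E[R]) / SD[R] = (5 + 0.5 - 7.0000) / 1.6514 = -0.9083.
Step 5: Two-sided p-value via normal approximation = 2*(1 - Phi(|z|)) = 0.363722.
Step 6: alpha = 0.1. fail to reject H0.

R = 5, z = -0.9083, p = 0.363722, fail to reject H0.


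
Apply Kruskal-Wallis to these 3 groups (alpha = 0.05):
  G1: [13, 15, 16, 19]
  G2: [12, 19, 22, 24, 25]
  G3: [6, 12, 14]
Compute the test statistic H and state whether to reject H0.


Step 1: Combine all N = 12 observations and assign midranks.
sorted (value, group, rank): (6,G3,1), (12,G2,2.5), (12,G3,2.5), (13,G1,4), (14,G3,5), (15,G1,6), (16,G1,7), (19,G1,8.5), (19,G2,8.5), (22,G2,10), (24,G2,11), (25,G2,12)
Step 2: Sum ranks within each group.
R_1 = 25.5 (n_1 = 4)
R_2 = 44 (n_2 = 5)
R_3 = 8.5 (n_3 = 3)
Step 3: H = 12/(N(N+1)) * sum(R_i^2/n_i) - 3(N+1)
     = 12/(12*13) * (25.5^2/4 + 44^2/5 + 8.5^2/3) - 3*13
     = 0.076923 * 573.846 - 39
     = 5.141987.
Step 4: Ties present; correction factor C = 1 - 12/(12^3 - 12) = 0.993007. Corrected H = 5.141987 / 0.993007 = 5.178198.
Step 5: Under H0, H ~ chi^2(2); p-value = 0.075088.
Step 6: alpha = 0.05. fail to reject H0.

H = 5.1782, df = 2, p = 0.075088, fail to reject H0.


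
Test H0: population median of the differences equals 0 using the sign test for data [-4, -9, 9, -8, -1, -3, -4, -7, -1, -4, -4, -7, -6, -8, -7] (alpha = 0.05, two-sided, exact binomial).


Step 1: Discard zero differences. Original n = 15; n_eff = number of nonzero differences = 15.
Nonzero differences (with sign): -4, -9, +9, -8, -1, -3, -4, -7, -1, -4, -4, -7, -6, -8, -7
Step 2: Count signs: positive = 1, negative = 14.
Step 3: Under H0: P(positive) = 0.5, so the number of positives S ~ Bin(15, 0.5).
Step 4: Two-sided exact p-value = sum of Bin(15,0.5) probabilities at or below the observed probability = 0.000977.
Step 5: alpha = 0.05. reject H0.

n_eff = 15, pos = 1, neg = 14, p = 0.000977, reject H0.


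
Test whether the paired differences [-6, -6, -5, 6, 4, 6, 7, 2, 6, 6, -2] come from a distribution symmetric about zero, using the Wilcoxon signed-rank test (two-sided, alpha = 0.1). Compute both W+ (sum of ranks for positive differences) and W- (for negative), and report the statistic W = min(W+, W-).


Step 1: Drop any zero differences (none here) and take |d_i|.
|d| = [6, 6, 5, 6, 4, 6, 7, 2, 6, 6, 2]
Step 2: Midrank |d_i| (ties get averaged ranks).
ranks: |6|->7.5, |6|->7.5, |5|->4, |6|->7.5, |4|->3, |6|->7.5, |7|->11, |2|->1.5, |6|->7.5, |6|->7.5, |2|->1.5
Step 3: Attach original signs; sum ranks with positive sign and with negative sign.
W+ = 7.5 + 3 + 7.5 + 11 + 1.5 + 7.5 + 7.5 = 45.5
W- = 7.5 + 7.5 + 4 + 1.5 = 20.5
(Check: W+ + W- = 66 should equal n(n+1)/2 = 66.)
Step 4: Test statistic W = min(W+, W-) = 20.5.
Step 5: Ties in |d|, so use the tie-corrected normal approximation.
        E[W] = n(n+1)/4 = 11*12/4 = 33.
        Tie groups: |d|=2 (t=2), |d|=6 (t=6); sum(t^3 - t) = 216.
        Var[W] = n(n+1)(2n+1)/24 - sum(t^3-t)/48 = 3036/24 - 216/48 = 122.
        z = (W - E[W]) / sqrt(Var[W]) = (20.5 - 33) / 11.0454 = -1.1317.
        Two-sided p = 2*Phi(z) = 0.257762.
Step 6: alpha = 0.1. fail to reject H0.

W+ = 45.5, W- = 20.5, W = min = 20.5, p = 0.257762, fail to reject H0.


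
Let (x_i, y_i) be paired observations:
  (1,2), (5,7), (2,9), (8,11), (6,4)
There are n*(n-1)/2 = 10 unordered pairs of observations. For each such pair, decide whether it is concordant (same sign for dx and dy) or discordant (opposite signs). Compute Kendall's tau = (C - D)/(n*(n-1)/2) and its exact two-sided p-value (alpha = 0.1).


Step 1: Enumerate the 10 unordered pairs (i,j) with i<j and classify each by sign(x_j-x_i) * sign(y_j-y_i).
  (1,2):dx=+4,dy=+5->C; (1,3):dx=+1,dy=+7->C; (1,4):dx=+7,dy=+9->C; (1,5):dx=+5,dy=+2->C
  (2,3):dx=-3,dy=+2->D; (2,4):dx=+3,dy=+4->C; (2,5):dx=+1,dy=-3->D; (3,4):dx=+6,dy=+2->C
  (3,5):dx=+4,dy=-5->D; (4,5):dx=-2,dy=-7->C
Step 2: C = 7, D = 3, total pairs = 10.
Step 3: tau = (C - D)/(n(n-1)/2) = (7 - 3)/10 = 0.400000.
Step 4: Exact two-sided p-value (enumerate n! = 120 permutations of y under H0): p = 0.483333.
Step 5: alpha = 0.1. fail to reject H0.

tau_b = 0.4000 (C=7, D=3), p = 0.483333, fail to reject H0.


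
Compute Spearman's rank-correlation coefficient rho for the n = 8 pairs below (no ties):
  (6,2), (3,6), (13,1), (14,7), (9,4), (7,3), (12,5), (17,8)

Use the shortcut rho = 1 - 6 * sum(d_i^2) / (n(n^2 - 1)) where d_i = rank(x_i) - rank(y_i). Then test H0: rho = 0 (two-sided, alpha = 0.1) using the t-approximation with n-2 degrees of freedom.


Step 1: Rank x and y separately (midranks; no ties here).
rank(x): 6->2, 3->1, 13->6, 14->7, 9->4, 7->3, 12->5, 17->8
rank(y): 2->2, 6->6, 1->1, 7->7, 4->4, 3->3, 5->5, 8->8
Step 2: d_i = R_x(i) - R_y(i); compute d_i^2.
  (2-2)^2=0, (1-6)^2=25, (6-1)^2=25, (7-7)^2=0, (4-4)^2=0, (3-3)^2=0, (5-5)^2=0, (8-8)^2=0
sum(d^2) = 50.
Step 3: rho = 1 - 6*50 / (8*(8^2 - 1)) = 1 - 300/504 = 0.404762.
Step 4: Under H0, t = rho * sqrt((n-2)/(1-rho^2)) = 1.0842 ~ t(6).
Step 5: Two-sided p-value from the t-distribution with 6 df = 0.319889.
Step 6: alpha = 0.1. fail to reject H0.

rho = 0.4048, p = 0.319889, fail to reject H0 at alpha = 0.1.


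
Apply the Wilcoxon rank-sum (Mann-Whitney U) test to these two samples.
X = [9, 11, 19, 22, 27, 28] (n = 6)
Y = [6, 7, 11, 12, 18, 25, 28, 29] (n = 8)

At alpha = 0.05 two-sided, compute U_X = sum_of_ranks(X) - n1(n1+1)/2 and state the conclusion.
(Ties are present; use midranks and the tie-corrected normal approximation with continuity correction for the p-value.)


Step 1: Combine and sort all 14 observations; assign midranks.
sorted (value, group): (6,Y), (7,Y), (9,X), (11,X), (11,Y), (12,Y), (18,Y), (19,X), (22,X), (25,Y), (27,X), (28,X), (28,Y), (29,Y)
ranks: 6->1, 7->2, 9->3, 11->4.5, 11->4.5, 12->6, 18->7, 19->8, 22->9, 25->10, 27->11, 28->12.5, 28->12.5, 29->14
Step 2: Rank sum for X: R1 = 3 + 4.5 + 8 + 9 + 11 + 12.5 = 48.
Step 3: U_X = R1 - n1(n1+1)/2 = 48 - 6*7/2 = 48 - 21 = 27.
       U_Y = n1*n2 - U_X = 48 - 27 = 21.
Step 4: Ties are present, so use the tie-corrected normal approximation (with continuity correction) for the p-value.
Step 5: p-value = 0.746347; compare to alpha = 0.05. fail to reject H0.

U_X = 27, p = 0.746347, fail to reject H0 at alpha = 0.05.


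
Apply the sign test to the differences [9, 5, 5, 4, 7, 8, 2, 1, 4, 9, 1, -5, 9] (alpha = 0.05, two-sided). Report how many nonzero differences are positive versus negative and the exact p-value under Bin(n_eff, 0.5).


Step 1: Discard zero differences. Original n = 13; n_eff = number of nonzero differences = 13.
Nonzero differences (with sign): +9, +5, +5, +4, +7, +8, +2, +1, +4, +9, +1, -5, +9
Step 2: Count signs: positive = 12, negative = 1.
Step 3: Under H0: P(positive) = 0.5, so the number of positives S ~ Bin(13, 0.5).
Step 4: Two-sided exact p-value = sum of Bin(13,0.5) probabilities at or below the observed probability = 0.003418.
Step 5: alpha = 0.05. reject H0.

n_eff = 13, pos = 12, neg = 1, p = 0.003418, reject H0.


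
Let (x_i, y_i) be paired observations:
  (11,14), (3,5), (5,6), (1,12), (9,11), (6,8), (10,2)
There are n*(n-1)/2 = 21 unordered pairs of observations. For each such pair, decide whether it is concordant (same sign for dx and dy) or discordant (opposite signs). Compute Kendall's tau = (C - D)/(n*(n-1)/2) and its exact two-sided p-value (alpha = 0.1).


Step 1: Enumerate the 21 unordered pairs (i,j) with i<j and classify each by sign(x_j-x_i) * sign(y_j-y_i).
  (1,2):dx=-8,dy=-9->C; (1,3):dx=-6,dy=-8->C; (1,4):dx=-10,dy=-2->C; (1,5):dx=-2,dy=-3->C
  (1,6):dx=-5,dy=-6->C; (1,7):dx=-1,dy=-12->C; (2,3):dx=+2,dy=+1->C; (2,4):dx=-2,dy=+7->D
  (2,5):dx=+6,dy=+6->C; (2,6):dx=+3,dy=+3->C; (2,7):dx=+7,dy=-3->D; (3,4):dx=-4,dy=+6->D
  (3,5):dx=+4,dy=+5->C; (3,6):dx=+1,dy=+2->C; (3,7):dx=+5,dy=-4->D; (4,5):dx=+8,dy=-1->D
  (4,6):dx=+5,dy=-4->D; (4,7):dx=+9,dy=-10->D; (5,6):dx=-3,dy=-3->C; (5,7):dx=+1,dy=-9->D
  (6,7):dx=+4,dy=-6->D
Step 2: C = 12, D = 9, total pairs = 21.
Step 3: tau = (C - D)/(n(n-1)/2) = (12 - 9)/21 = 0.142857.
Step 4: Exact two-sided p-value (enumerate n! = 5040 permutations of y under H0): p = 0.772619.
Step 5: alpha = 0.1. fail to reject H0.

tau_b = 0.1429 (C=12, D=9), p = 0.772619, fail to reject H0.


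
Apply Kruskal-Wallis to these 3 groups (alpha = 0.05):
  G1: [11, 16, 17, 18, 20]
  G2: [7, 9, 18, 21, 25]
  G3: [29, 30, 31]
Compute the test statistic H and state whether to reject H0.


Step 1: Combine all N = 13 observations and assign midranks.
sorted (value, group, rank): (7,G2,1), (9,G2,2), (11,G1,3), (16,G1,4), (17,G1,5), (18,G1,6.5), (18,G2,6.5), (20,G1,8), (21,G2,9), (25,G2,10), (29,G3,11), (30,G3,12), (31,G3,13)
Step 2: Sum ranks within each group.
R_1 = 26.5 (n_1 = 5)
R_2 = 28.5 (n_2 = 5)
R_3 = 36 (n_3 = 3)
Step 3: H = 12/(N(N+1)) * sum(R_i^2/n_i) - 3(N+1)
     = 12/(13*14) * (26.5^2/5 + 28.5^2/5 + 36^2/3) - 3*14
     = 0.065934 * 734.9 - 42
     = 6.454945.
Step 4: Ties present; correction factor C = 1 - 6/(13^3 - 13) = 0.997253. Corrected H = 6.454945 / 0.997253 = 6.472727.
Step 5: Under H0, H ~ chi^2(2); p-value = 0.039307.
Step 6: alpha = 0.05. reject H0.

H = 6.4727, df = 2, p = 0.039307, reject H0.


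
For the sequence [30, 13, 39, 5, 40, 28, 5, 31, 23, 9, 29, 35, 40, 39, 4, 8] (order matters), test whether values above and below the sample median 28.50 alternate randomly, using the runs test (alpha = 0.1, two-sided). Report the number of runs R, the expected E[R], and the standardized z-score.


Step 1: Compute median = 28.50; label A = above, B = below.
Labels in order: ABABABBABBAAAABB  (n_A = 8, n_B = 8)
Step 2: Count runs R = 10.
Step 3: Under H0 (random ordering), E[R] = 2*n_A*n_B/(n_A+n_B) + 1 = 2*8*8/16 + 1 = 9.0000.
        Var[R] = 2*n_A*n_B*(2*n_A*n_B - n_A - n_B) / ((n_A+n_B)^2 * (n_A+n_B-1)) = 14336/3840 = 3.7333.
        SD[R] = 1.9322.
Step 4: Continuity-corrected z = (R - 0.5 - E[R]) / SD[R] = (10 - 0.5 - 9.0000) / 1.9322 = 0.2588.
Step 5: Two-sided p-value via normal approximation = 2*(1 - Phi(|z|)) = 0.795809.
Step 6: alpha = 0.1. fail to reject H0.

R = 10, z = 0.2588, p = 0.795809, fail to reject H0.


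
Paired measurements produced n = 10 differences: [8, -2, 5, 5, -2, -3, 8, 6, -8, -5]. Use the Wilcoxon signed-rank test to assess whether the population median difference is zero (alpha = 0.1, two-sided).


Step 1: Drop any zero differences (none here) and take |d_i|.
|d| = [8, 2, 5, 5, 2, 3, 8, 6, 8, 5]
Step 2: Midrank |d_i| (ties get averaged ranks).
ranks: |8|->9, |2|->1.5, |5|->5, |5|->5, |2|->1.5, |3|->3, |8|->9, |6|->7, |8|->9, |5|->5
Step 3: Attach original signs; sum ranks with positive sign and with negative sign.
W+ = 9 + 5 + 5 + 9 + 7 = 35
W- = 1.5 + 1.5 + 3 + 9 + 5 = 20
(Check: W+ + W- = 55 should equal n(n+1)/2 = 55.)
Step 4: Test statistic W = min(W+, W-) = 20.
Step 5: Ties in |d|, so use the tie-corrected normal approximation.
        E[W] = n(n+1)/4 = 10*11/4 = 27.5.
        Tie groups: |d|=2 (t=2), |d|=5 (t=3), |d|=8 (t=3); sum(t^3 - t) = 54.
        Var[W] = n(n+1)(2n+1)/24 - sum(t^3-t)/48 = 2310/24 - 54/48 = 95.125.
        z = (W - E[W]) / sqrt(Var[W]) = (20 - 27.5) / 9.7532 = -0.7690.
        Two-sided p = 2*Phi(z) = 0.441906.
Step 6: alpha = 0.1. fail to reject H0.

W+ = 35, W- = 20, W = min = 20, p = 0.441906, fail to reject H0.


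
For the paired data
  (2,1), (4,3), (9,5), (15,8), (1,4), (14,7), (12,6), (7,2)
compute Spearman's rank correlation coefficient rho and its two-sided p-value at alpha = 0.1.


Step 1: Rank x and y separately (midranks; no ties here).
rank(x): 2->2, 4->3, 9->5, 15->8, 1->1, 14->7, 12->6, 7->4
rank(y): 1->1, 3->3, 5->5, 8->8, 4->4, 7->7, 6->6, 2->2
Step 2: d_i = R_x(i) - R_y(i); compute d_i^2.
  (2-1)^2=1, (3-3)^2=0, (5-5)^2=0, (8-8)^2=0, (1-4)^2=9, (7-7)^2=0, (6-6)^2=0, (4-2)^2=4
sum(d^2) = 14.
Step 3: rho = 1 - 6*14 / (8*(8^2 - 1)) = 1 - 84/504 = 0.833333.
Step 4: Under H0, t = rho * sqrt((n-2)/(1-rho^2)) = 3.6927 ~ t(6).
Step 5: Two-sided p-value from the t-distribution with 6 df = 0.010176.
Step 6: alpha = 0.1. reject H0.

rho = 0.8333, p = 0.010176, reject H0 at alpha = 0.1.


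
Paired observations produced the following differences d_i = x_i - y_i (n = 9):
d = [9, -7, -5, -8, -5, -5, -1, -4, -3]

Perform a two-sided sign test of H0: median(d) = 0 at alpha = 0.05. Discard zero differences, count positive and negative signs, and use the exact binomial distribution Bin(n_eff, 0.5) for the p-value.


Step 1: Discard zero differences. Original n = 9; n_eff = number of nonzero differences = 9.
Nonzero differences (with sign): +9, -7, -5, -8, -5, -5, -1, -4, -3
Step 2: Count signs: positive = 1, negative = 8.
Step 3: Under H0: P(positive) = 0.5, so the number of positives S ~ Bin(9, 0.5).
Step 4: Two-sided exact p-value = sum of Bin(9,0.5) probabilities at or below the observed probability = 0.039062.
Step 5: alpha = 0.05. reject H0.

n_eff = 9, pos = 1, neg = 8, p = 0.039062, reject H0.


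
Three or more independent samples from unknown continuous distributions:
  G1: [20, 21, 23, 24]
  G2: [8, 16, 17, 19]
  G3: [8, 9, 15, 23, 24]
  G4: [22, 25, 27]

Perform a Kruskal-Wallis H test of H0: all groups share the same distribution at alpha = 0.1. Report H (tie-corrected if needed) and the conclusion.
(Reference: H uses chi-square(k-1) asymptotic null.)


Step 1: Combine all N = 16 observations and assign midranks.
sorted (value, group, rank): (8,G2,1.5), (8,G3,1.5), (9,G3,3), (15,G3,4), (16,G2,5), (17,G2,6), (19,G2,7), (20,G1,8), (21,G1,9), (22,G4,10), (23,G1,11.5), (23,G3,11.5), (24,G1,13.5), (24,G3,13.5), (25,G4,15), (27,G4,16)
Step 2: Sum ranks within each group.
R_1 = 42 (n_1 = 4)
R_2 = 19.5 (n_2 = 4)
R_3 = 33.5 (n_3 = 5)
R_4 = 41 (n_4 = 3)
Step 3: H = 12/(N(N+1)) * sum(R_i^2/n_i) - 3(N+1)
     = 12/(16*17) * (42^2/4 + 19.5^2/4 + 33.5^2/5 + 41^2/3) - 3*17
     = 0.044118 * 1320.85 - 51
     = 7.272610.
Step 4: Ties present; correction factor C = 1 - 18/(16^3 - 16) = 0.995588. Corrected H = 7.272610 / 0.995588 = 7.304838.
Step 5: Under H0, H ~ chi^2(3); p-value = 0.062791.
Step 6: alpha = 0.1. reject H0.

H = 7.3048, df = 3, p = 0.062791, reject H0.


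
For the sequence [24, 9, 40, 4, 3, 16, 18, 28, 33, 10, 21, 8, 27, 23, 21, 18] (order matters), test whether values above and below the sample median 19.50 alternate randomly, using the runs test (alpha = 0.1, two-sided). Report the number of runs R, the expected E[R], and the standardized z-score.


Step 1: Compute median = 19.50; label A = above, B = below.
Labels in order: ABABBBBAABABAAAB  (n_A = 8, n_B = 8)
Step 2: Count runs R = 10.
Step 3: Under H0 (random ordering), E[R] = 2*n_A*n_B/(n_A+n_B) + 1 = 2*8*8/16 + 1 = 9.0000.
        Var[R] = 2*n_A*n_B*(2*n_A*n_B - n_A - n_B) / ((n_A+n_B)^2 * (n_A+n_B-1)) = 14336/3840 = 3.7333.
        SD[R] = 1.9322.
Step 4: Continuity-corrected z = (R - 0.5 - E[R]) / SD[R] = (10 - 0.5 - 9.0000) / 1.9322 = 0.2588.
Step 5: Two-sided p-value via normal approximation = 2*(1 - Phi(|z|)) = 0.795809.
Step 6: alpha = 0.1. fail to reject H0.

R = 10, z = 0.2588, p = 0.795809, fail to reject H0.


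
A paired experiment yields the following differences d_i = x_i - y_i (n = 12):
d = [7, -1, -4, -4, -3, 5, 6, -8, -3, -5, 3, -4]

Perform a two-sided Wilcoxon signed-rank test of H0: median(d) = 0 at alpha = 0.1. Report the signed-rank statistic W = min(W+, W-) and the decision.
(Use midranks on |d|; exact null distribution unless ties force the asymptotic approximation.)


Step 1: Drop any zero differences (none here) and take |d_i|.
|d| = [7, 1, 4, 4, 3, 5, 6, 8, 3, 5, 3, 4]
Step 2: Midrank |d_i| (ties get averaged ranks).
ranks: |7|->11, |1|->1, |4|->6, |4|->6, |3|->3, |5|->8.5, |6|->10, |8|->12, |3|->3, |5|->8.5, |3|->3, |4|->6
Step 3: Attach original signs; sum ranks with positive sign and with negative sign.
W+ = 11 + 8.5 + 10 + 3 = 32.5
W- = 1 + 6 + 6 + 3 + 12 + 3 + 8.5 + 6 = 45.5
(Check: W+ + W- = 78 should equal n(n+1)/2 = 78.)
Step 4: Test statistic W = min(W+, W-) = 32.5.
Step 5: Ties in |d|, so use the tie-corrected normal approximation.
        E[W] = n(n+1)/4 = 12*13/4 = 39.
        Tie groups: |d|=3 (t=3), |d|=4 (t=3), |d|=5 (t=2); sum(t^3 - t) = 54.
        Var[W] = n(n+1)(2n+1)/24 - sum(t^3-t)/48 = 3900/24 - 54/48 = 161.375.
        z = (W - E[W]) / sqrt(Var[W]) = (32.5 - 39) / 12.7033 = -0.5117.
        Two-sided p = 2*Phi(z) = 0.608878.
Step 6: alpha = 0.1. fail to reject H0.

W+ = 32.5, W- = 45.5, W = min = 32.5, p = 0.608878, fail to reject H0.
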